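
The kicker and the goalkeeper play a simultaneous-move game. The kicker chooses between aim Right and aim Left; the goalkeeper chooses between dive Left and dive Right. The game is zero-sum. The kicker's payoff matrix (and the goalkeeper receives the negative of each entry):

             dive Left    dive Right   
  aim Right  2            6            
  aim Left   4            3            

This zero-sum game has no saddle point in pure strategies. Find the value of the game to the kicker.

In a mixed equilibrium the kicker is indifferent between aim Right and aim Left; this condition fixes q.
  the kicker's payoff to aim Right: q·2 + (1−q)·6 = -4q + 6
  the kicker's payoff to aim Left: q·4 + (1−q)·3 = q + 3
  -4q + 6 = q + 3  ⇒  -5q = -3  ⇒  q = 3/5.
The value is the kicker's expected payoff against this mix (using aim Right): (3/5)·2 + (2/5)·6 = 18/5.

v = 18/5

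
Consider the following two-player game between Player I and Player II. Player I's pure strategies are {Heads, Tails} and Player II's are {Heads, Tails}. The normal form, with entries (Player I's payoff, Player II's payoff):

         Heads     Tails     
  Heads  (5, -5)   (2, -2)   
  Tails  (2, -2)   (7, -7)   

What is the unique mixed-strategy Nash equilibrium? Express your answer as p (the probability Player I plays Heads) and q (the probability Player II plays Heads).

For Player II to be willing to mix, Player II must be indifferent between Heads and Tails, which pins down Player I's mix.
  Player II's expected payoff from Heads: p·(-5) + (1−p)·(-2) = -3p - 2
  Player II's expected payoff from Tails: p·(-2) + (1−p)·(-7) = 5p - 7
  -3p - 2 = 5p - 7  ⇒  -8p = -5  ⇒  p = 5/8.
For Player I to be willing to mix, Player I must be indifferent between Heads and Tails, which pins down Player II's mix.
  Player I's payoff from Heads: q·5 + (1−q)·2 = 3q + 2
  Player I's payoff from Tails: q·2 + (1−q)·7 = -5q + 7
  3q + 2 = -5q + 7  ⇒  8q = 5  ⇒  q = 5/8.

p = 5/8, q = 5/8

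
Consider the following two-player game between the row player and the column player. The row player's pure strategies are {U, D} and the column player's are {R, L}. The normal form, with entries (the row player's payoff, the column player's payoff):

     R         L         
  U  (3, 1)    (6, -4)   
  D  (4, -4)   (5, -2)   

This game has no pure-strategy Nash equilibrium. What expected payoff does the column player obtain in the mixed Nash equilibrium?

-18/7

The column player's indifference between R and L determines the row player's mixing probability p:
  the column player's expected payoff from R: p·1 + (1−p)·(-4) = 5p - 4
  the column player's expected payoff from L: p·(-4) + (1−p)·(-2) = -2p - 2
  5p - 4 = -2p - 2  ⇒  7p = 2  ⇒  p = 2/7.
At equilibrium the column player is indifferent across columns, so the column player's payoff equals the payoff from R: (2/7)·1 + (5/7)·(-4) = -18/7.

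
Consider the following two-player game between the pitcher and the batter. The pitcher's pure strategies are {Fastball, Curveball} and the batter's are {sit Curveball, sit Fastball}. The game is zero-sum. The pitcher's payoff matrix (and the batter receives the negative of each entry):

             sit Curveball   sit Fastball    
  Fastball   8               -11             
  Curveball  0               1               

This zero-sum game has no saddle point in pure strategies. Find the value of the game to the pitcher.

The batter's mix must leave the pitcher indifferent between Fastball and Curveball.
  the pitcher's expected payoff from Fastball: q·8 + (1−q)·(-11) = 19q - 11
  the pitcher's expected payoff from Curveball: q·0 + (1−q)·1 = -q + 1
  19q - 11 = -q + 1  ⇒  20q = 12  ⇒  q = 3/5.
The value is the pitcher's expected payoff against this mix (using Fastball): (3/5)·8 + (2/5)·(-11) = 2/5.

v = 2/5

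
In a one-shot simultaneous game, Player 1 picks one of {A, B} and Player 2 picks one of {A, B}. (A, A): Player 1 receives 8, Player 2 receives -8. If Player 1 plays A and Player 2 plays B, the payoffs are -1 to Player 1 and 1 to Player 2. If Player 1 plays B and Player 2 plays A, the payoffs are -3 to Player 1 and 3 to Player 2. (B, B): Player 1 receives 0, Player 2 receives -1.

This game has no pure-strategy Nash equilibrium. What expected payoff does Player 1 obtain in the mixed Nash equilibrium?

In a mixed equilibrium Player 1 is indifferent between A and B; this condition fixes q.
  Player 1's payoff from A: q·8 + (1−q)·(-1) = 9q - 1
  Player 1's payoff from B: q·(-3) + (1−q)·0 = -3q
  9q - 1 = -3q  ⇒  12q = 1  ⇒  q = 1/12.
At equilibrium Player 1 is indifferent across rows, so Player 1's payoff equals the payoff from A: (1/12)·8 + (11/12)·(-1) = -1/4.

-1/4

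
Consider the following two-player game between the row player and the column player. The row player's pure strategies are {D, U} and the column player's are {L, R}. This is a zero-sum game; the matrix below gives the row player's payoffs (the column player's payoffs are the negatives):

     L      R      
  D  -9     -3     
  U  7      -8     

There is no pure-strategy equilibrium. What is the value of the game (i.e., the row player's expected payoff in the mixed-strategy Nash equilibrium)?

The column player's mix must leave the row player indifferent between D and U.
  the row player's expected payoff from D: q·(-9) + (1−q)·(-3) = -6q - 3
  the row player's expected payoff from U: q·7 + (1−q)·(-8) = 15q - 8
  -6q - 3 = 15q - 8  ⇒  -21q = -5  ⇒  q = 5/21.
The value is the row player's expected payoff against this mix (using D): (5/21)·(-9) + (16/21)·(-3) = -31/7.

v = -31/7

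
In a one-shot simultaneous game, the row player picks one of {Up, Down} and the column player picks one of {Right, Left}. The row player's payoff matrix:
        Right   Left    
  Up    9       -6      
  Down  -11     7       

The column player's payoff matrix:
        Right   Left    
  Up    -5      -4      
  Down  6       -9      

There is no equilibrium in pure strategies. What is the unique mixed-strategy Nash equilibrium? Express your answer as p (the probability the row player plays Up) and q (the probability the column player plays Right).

p = 15/16, q = 13/33

The column player's indifference between Right and Left determines the row player's mixing probability p:
  the column player's payoff to Right: p·(-5) + (1−p)·6 = -11p + 6
  the column player's payoff to Left: p·(-4) + (1−p)·(-9) = 5p - 9
  -11p + 6 = 5p - 9  ⇒  -16p = -15  ⇒  p = 15/16.
The column player's mix must leave the row player indifferent between Up and Down.
  the row player's payoff from Up: q·9 + (1−q)·(-6) = 15q - 6
  the row player's payoff from Down: q·(-11) + (1−q)·7 = -18q + 7
  15q - 6 = -18q + 7  ⇒  33q = 13  ⇒  q = 13/33.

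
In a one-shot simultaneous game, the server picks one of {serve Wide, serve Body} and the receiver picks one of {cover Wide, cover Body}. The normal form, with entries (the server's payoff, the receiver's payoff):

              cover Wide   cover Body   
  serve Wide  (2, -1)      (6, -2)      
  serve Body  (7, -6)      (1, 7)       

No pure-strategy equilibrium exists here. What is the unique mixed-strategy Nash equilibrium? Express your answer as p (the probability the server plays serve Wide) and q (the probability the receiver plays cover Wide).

p = 13/14, q = 1/2

For the receiver to be willing to mix, the receiver must be indifferent between cover Wide and cover Body, which pins down the server's mix.
  the receiver's payoff to cover Wide: p·(-1) + (1−p)·(-6) = 5p - 6
  the receiver's payoff to cover Body: p·(-2) + (1−p)·7 = -9p + 7
  5p - 6 = -9p + 7  ⇒  14p = 13  ⇒  p = 13/14.
The server's indifference between serve Wide and serve Body determines the receiver's mixing probability q:
  the server's payoff from serve Wide: q·2 + (1−q)·6 = -4q + 6
  the server's payoff from serve Body: q·7 + (1−q)·1 = 6q + 1
  -4q + 6 = 6q + 1  ⇒  -10q = -5  ⇒  q = 1/2.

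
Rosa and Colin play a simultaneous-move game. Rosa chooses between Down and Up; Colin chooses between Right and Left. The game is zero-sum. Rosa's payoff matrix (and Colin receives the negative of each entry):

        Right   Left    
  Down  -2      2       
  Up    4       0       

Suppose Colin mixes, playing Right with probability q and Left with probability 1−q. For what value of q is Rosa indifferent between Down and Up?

Set Rosa's expected payoff from Down equal to that from Up:
  Rosa's payoff from Down: q·(-2) + (1−q)·2 = -4q + 2
  Rosa's payoff from Up: q·4 + (1−q)·0 = 4q
  -4q + 2 = 4q  ⇒  -8q = -2  ⇒  q = 1/4.

q = 1/4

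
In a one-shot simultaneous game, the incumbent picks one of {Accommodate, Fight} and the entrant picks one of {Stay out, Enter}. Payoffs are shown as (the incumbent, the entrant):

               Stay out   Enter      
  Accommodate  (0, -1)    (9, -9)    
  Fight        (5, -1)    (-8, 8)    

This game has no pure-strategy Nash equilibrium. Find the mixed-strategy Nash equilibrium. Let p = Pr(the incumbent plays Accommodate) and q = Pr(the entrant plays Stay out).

p = 9/17, q = 17/22

The entrant's indifference between Stay out and Enter determines the incumbent's mixing probability p:
  the entrant's expected payoff from Stay out: p·(-1) + (1−p)·(-1) = -1
  the entrant's expected payoff from Enter: p·(-9) + (1−p)·8 = -17p + 8
  -1 = -17p + 8  ⇒  17p = 9  ⇒  p = 9/17.
In a mixed equilibrium the incumbent is indifferent between Accommodate and Fight; this condition fixes q.
  the incumbent's payoff to Accommodate: q·0 + (1−q)·9 = -9q + 9
  the incumbent's payoff to Fight: q·5 + (1−q)·(-8) = 13q - 8
  -9q + 9 = 13q - 8  ⇒  -22q = -17  ⇒  q = 17/22.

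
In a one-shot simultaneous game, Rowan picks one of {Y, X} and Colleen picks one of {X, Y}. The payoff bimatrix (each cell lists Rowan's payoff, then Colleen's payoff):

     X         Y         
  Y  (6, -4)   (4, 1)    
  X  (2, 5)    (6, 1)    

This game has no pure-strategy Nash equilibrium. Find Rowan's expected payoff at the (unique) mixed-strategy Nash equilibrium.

14/3

Set Rowan's expected payoff from Y equal to that from X:
  Rowan's expected payoff from Y: q·6 + (1−q)·4 = 2q + 4
  Rowan's expected payoff from X: q·2 + (1−q)·6 = -4q + 6
  2q + 4 = -4q + 6  ⇒  6q = 2  ⇒  q = 1/3.
At equilibrium Rowan is indifferent across rows, so Rowan's payoff equals the payoff from Y: (1/3)·6 + (2/3)·4 = 14/3.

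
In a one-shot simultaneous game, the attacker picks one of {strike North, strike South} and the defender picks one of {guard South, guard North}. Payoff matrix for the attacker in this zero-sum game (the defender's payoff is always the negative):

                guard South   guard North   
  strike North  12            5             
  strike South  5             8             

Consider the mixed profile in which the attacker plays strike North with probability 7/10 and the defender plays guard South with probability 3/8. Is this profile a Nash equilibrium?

No

Given the attacker's mix p = 7/10, the defender's payoff from guard South is -99/10 but from guard North is -59/10. The defender strictly prefers guard North, so the defender would not mix.
So the proposed profile is not a Nash equilibrium.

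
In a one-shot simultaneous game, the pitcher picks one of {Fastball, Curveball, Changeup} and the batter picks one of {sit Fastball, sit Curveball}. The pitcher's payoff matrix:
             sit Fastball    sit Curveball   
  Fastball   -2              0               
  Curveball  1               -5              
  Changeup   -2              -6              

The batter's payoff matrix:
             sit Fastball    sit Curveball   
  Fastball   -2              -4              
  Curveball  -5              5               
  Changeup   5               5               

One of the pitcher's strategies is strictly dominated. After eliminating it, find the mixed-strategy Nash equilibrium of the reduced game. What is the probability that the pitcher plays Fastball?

p = 5/6

The pitcher's strategy Changeup is strictly dominated by Curveball: 1 > -2 and -5 > -6. Eliminate Changeup.
The pitcher's mix must leave the batter indifferent between sit Fastball and sit Curveball.
  the batter's expected payoff from sit Fastball: p·(-2) + (1−p)·(-5) = 3p - 5
  the batter's expected payoff from sit Curveball: p·(-4) + (1−p)·5 = -9p + 5
  3p - 5 = -9p + 5  ⇒  12p = 10  ⇒  p = 5/6.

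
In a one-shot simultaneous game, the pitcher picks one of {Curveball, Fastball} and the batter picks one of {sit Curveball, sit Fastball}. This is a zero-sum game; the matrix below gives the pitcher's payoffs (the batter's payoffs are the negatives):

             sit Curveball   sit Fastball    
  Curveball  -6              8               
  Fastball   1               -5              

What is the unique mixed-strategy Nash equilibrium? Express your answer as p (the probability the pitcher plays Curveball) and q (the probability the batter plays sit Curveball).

p = 3/10, q = 13/20

The batter's indifference between sit Curveball and sit Fastball determines the pitcher's mixing probability p:
  the batter's payoff to sit Curveball: p·6 + (1−p)·(-1) = 7p - 1
  the batter's payoff to sit Fastball: p·(-8) + (1−p)·5 = -13p + 5
  7p - 1 = -13p + 5  ⇒  20p = 6  ⇒  p = 3/10.
In a mixed equilibrium the pitcher is indifferent between Curveball and Fastball; this condition fixes q.
  the pitcher's payoff to Curveball: q·(-6) + (1−q)·8 = -14q + 8
  the pitcher's payoff to Fastball: q·1 + (1−q)·(-5) = 6q - 5
  -14q + 8 = 6q - 5  ⇒  -20q = -13  ⇒  q = 13/20.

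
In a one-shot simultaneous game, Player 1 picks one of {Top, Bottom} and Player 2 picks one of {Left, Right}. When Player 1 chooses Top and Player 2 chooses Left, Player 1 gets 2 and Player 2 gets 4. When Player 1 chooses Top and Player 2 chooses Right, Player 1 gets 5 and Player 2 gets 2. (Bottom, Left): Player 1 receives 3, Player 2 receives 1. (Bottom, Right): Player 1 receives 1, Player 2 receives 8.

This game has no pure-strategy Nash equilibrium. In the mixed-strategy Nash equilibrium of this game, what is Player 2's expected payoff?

10/3

For Player 2 to be willing to mix, Player 2 must be indifferent between Left and Right, which pins down Player 1's mix.
  Player 2's payoff to Left: p·4 + (1−p)·1 = 3p + 1
  Player 2's payoff to Right: p·2 + (1−p)·8 = -6p + 8
  3p + 1 = -6p + 8  ⇒  9p = 7  ⇒  p = 7/9.
At equilibrium Player 2 is indifferent across columns, so Player 2's payoff equals the payoff from Left: (7/9)·4 + (2/9)·1 = 10/3.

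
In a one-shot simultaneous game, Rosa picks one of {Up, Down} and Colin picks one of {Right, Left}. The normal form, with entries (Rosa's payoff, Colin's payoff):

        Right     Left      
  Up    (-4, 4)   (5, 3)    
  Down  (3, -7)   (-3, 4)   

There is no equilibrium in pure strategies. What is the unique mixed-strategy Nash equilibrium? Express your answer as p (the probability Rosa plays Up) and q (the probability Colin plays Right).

p = 11/12, q = 8/15

Rosa's mix must leave Colin indifferent between Right and Left.
  Colin's expected payoff from Right: p·4 + (1−p)·(-7) = 11p - 7
  Colin's expected payoff from Left: p·3 + (1−p)·4 = -p + 4
  11p - 7 = -p + 4  ⇒  12p = 11  ⇒  p = 11/12.
In a mixed equilibrium Rosa is indifferent between Up and Down; this condition fixes q.
  Rosa's payoff to Up: q·(-4) + (1−q)·5 = -9q + 5
  Rosa's payoff to Down: q·3 + (1−q)·(-3) = 6q - 3
  -9q + 5 = 6q - 3  ⇒  -15q = -8  ⇒  q = 8/15.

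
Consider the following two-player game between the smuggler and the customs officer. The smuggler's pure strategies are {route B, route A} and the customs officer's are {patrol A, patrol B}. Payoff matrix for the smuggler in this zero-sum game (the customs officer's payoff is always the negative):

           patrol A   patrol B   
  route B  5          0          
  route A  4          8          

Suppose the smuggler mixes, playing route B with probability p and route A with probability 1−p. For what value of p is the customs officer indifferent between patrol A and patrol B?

p = 4/9

In a mixed equilibrium the customs officer is indifferent between patrol A and patrol B; this condition fixes p.
  the customs officer's payoff from patrol A: p·(-5) + (1−p)·(-4) = -p - 4
  the customs officer's payoff from patrol B: p·0 + (1−p)·(-8) = 8p - 8
  -p - 4 = 8p - 8  ⇒  -9p = -4  ⇒  p = 4/9.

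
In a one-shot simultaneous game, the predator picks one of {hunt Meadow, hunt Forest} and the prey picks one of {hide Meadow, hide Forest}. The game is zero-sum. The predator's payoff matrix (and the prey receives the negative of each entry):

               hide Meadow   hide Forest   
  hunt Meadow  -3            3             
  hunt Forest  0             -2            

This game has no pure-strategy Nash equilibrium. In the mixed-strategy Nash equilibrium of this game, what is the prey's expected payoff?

In a mixed equilibrium the prey is indifferent between hide Meadow and hide Forest; this condition fixes p.
  the prey's payoff from hide Meadow: p·3 + (1−p)·0 = 3p
  the prey's payoff from hide Forest: p·(-3) + (1−p)·2 = -5p + 2
  3p = -5p + 2  ⇒  8p = 2  ⇒  p = 1/4.
At equilibrium the prey is indifferent across columns, so the prey's payoff equals the payoff from hide Meadow: (1/4)·3 + (3/4)·0 = 3/4.

3/4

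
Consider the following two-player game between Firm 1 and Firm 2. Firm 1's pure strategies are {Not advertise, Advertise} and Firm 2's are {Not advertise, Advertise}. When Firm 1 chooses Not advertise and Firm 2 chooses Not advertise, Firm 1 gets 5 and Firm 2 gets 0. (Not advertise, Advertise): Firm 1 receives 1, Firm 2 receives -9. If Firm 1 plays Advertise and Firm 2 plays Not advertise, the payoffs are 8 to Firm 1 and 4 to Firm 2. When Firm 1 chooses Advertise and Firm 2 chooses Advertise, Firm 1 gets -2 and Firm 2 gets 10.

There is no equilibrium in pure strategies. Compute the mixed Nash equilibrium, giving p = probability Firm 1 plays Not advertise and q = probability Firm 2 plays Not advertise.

Set Firm 2's expected payoff from Not advertise equal to that from Advertise:
  Firm 2's payoff from Not advertise: p·0 + (1−p)·4 = -4p + 4
  Firm 2's payoff from Advertise: p·(-9) + (1−p)·10 = -19p + 10
  -4p + 4 = -19p + 10  ⇒  15p = 6  ⇒  p = 2/5.
For Firm 1 to be willing to mix, Firm 1 must be indifferent between Not advertise and Advertise, which pins down Firm 2's mix.
  Firm 1's payoff from Not advertise: q·5 + (1−q)·1 = 4q + 1
  Firm 1's payoff from Advertise: q·8 + (1−q)·(-2) = 10q - 2
  4q + 1 = 10q - 2  ⇒  -6q = -3  ⇒  q = 1/2.

p = 2/5, q = 1/2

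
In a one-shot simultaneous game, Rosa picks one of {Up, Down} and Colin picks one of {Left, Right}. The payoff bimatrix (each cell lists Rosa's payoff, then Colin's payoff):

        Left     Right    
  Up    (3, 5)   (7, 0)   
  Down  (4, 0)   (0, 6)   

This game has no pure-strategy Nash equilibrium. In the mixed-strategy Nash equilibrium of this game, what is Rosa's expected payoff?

7/2

For Rosa to be willing to mix, Rosa must be indifferent between Up and Down, which pins down Colin's mix.
  Rosa's payoff to Up: q·3 + (1−q)·7 = -4q + 7
  Rosa's payoff to Down: q·4 + (1−q)·0 = 4q
  -4q + 7 = 4q  ⇒  -8q = -7  ⇒  q = 7/8.
At equilibrium Rosa is indifferent across rows, so Rosa's payoff equals the payoff from Up: (7/8)·3 + (1/8)·7 = 7/2.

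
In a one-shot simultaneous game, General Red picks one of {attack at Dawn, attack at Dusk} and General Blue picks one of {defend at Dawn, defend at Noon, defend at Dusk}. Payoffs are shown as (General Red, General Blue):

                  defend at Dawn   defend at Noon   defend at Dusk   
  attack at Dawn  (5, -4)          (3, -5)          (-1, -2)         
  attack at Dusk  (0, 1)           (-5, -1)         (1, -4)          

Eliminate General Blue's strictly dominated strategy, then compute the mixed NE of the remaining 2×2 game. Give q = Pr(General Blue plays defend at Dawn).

q = 2/7

General Blue's strategy defend at Noon is strictly dominated by defend at Dawn: -4 > -5 and 1 > -1. Eliminate defend at Noon.
Set General Red's expected payoff from attack at Dawn equal to that from attack at Dusk:
  General Red's expected payoff from attack at Dawn: q·5 + (1−q)·(-1) = 6q - 1
  General Red's expected payoff from attack at Dusk: q·0 + (1−q)·1 = -q + 1
  6q - 1 = -q + 1  ⇒  7q = 2  ⇒  q = 2/7.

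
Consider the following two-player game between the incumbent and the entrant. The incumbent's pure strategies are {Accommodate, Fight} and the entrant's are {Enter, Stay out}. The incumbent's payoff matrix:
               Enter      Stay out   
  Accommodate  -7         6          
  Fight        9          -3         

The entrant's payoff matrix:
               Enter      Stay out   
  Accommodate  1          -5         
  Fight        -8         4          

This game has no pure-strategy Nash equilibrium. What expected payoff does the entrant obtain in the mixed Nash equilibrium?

-2

Set the entrant's expected payoff from Enter equal to that from Stay out:
  the entrant's payoff from Enter: p·1 + (1−p)·(-8) = 9p - 8
  the entrant's payoff from Stay out: p·(-5) + (1−p)·4 = -9p + 4
  9p - 8 = -9p + 4  ⇒  18p = 12  ⇒  p = 2/3.
At equilibrium the entrant is indifferent across columns, so the entrant's payoff equals the payoff from Enter: (2/3)·1 + (1/3)·(-8) = -2.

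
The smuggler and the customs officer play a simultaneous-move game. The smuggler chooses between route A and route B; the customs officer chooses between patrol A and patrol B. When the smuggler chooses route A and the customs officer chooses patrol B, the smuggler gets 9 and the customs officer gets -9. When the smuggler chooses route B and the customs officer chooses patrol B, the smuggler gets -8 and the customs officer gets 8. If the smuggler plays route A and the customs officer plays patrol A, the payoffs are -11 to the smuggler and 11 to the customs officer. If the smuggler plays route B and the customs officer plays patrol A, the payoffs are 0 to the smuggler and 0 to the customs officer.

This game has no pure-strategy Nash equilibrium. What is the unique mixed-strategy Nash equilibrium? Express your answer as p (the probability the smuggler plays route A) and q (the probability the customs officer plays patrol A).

Set the customs officer's expected payoff from patrol A equal to that from patrol B:
  the customs officer's payoff from patrol A: p·11 + (1−p)·0 = 11p
  the customs officer's payoff from patrol B: p·(-9) + (1−p)·8 = -17p + 8
  11p = -17p + 8  ⇒  28p = 8  ⇒  p = 2/7.
For the smuggler to be willing to mix, the smuggler must be indifferent between route A and route B, which pins down the customs officer's mix.
  the smuggler's expected payoff from route A: q·(-11) + (1−q)·9 = -20q + 9
  the smuggler's expected payoff from route B: q·0 + (1−q)·(-8) = 8q - 8
  -20q + 9 = 8q - 8  ⇒  -28q = -17  ⇒  q = 17/28.

p = 2/7, q = 17/28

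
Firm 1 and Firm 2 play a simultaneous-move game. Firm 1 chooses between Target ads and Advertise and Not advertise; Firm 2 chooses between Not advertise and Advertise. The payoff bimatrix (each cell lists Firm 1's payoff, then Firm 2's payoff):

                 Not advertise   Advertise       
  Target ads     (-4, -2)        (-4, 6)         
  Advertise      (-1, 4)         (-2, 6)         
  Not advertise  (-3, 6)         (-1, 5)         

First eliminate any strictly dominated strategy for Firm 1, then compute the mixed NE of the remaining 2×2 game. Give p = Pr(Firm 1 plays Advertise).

p = 1/3

Firm 1's strategy Target ads is strictly dominated by Advertise: -1 > -4 and -2 > -4. Eliminate Target ads.
Set Firm 2's expected payoff from Not advertise equal to that from Advertise:
  Firm 2's payoff to Not advertise: p·4 + (1−p)·6 = -2p + 6
  Firm 2's payoff to Advertise: p·6 + (1−p)·5 = p + 5
  -2p + 6 = p + 5  ⇒  -3p = -1  ⇒  p = 1/3.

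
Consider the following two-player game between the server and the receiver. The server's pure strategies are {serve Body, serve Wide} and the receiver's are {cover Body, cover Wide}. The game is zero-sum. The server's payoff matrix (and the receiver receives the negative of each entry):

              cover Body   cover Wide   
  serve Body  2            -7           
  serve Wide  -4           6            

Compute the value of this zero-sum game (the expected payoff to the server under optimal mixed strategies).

In a mixed equilibrium the server is indifferent between serve Body and serve Wide; this condition fixes q.
  the server's payoff from serve Body: q·2 + (1−q)·(-7) = 9q - 7
  the server's payoff from serve Wide: q·(-4) + (1−q)·6 = -10q + 6
  9q - 7 = -10q + 6  ⇒  19q = 13  ⇒  q = 13/19.
The value is the server's expected payoff against this mix (using serve Body): (13/19)·2 + (6/19)·(-7) = -16/19.

v = -16/19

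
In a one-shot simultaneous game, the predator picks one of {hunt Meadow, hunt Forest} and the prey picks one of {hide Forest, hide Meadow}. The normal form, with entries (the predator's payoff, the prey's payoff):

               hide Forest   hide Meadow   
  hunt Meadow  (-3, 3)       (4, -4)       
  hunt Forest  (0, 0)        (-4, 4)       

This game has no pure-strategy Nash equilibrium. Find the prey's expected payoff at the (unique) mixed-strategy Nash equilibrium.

12/11

Set the prey's expected payoff from hide Forest equal to that from hide Meadow:
  the prey's expected payoff from hide Forest: p·3 + (1−p)·0 = 3p
  the prey's expected payoff from hide Meadow: p·(-4) + (1−p)·4 = -8p + 4
  3p = -8p + 4  ⇒  11p = 4  ⇒  p = 4/11.
At equilibrium the prey is indifferent across columns, so the prey's payoff equals the payoff from hide Forest: (4/11)·3 + (7/11)·0 = 12/11.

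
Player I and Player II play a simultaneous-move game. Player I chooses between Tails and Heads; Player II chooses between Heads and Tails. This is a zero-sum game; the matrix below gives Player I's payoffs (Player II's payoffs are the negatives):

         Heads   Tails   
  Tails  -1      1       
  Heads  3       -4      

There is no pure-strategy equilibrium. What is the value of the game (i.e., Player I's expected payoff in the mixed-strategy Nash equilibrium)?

v = -1/9

Player I's indifference between Tails and Heads determines Player II's mixing probability q:
  Player I's expected payoff from Tails: q·(-1) + (1−q)·1 = -2q + 1
  Player I's expected payoff from Heads: q·3 + (1−q)·(-4) = 7q - 4
  -2q + 1 = 7q - 4  ⇒  -9q = -5  ⇒  q = 5/9.
The value is Player I's expected payoff against this mix (using Tails): (5/9)·(-1) + (4/9)·1 = -1/9.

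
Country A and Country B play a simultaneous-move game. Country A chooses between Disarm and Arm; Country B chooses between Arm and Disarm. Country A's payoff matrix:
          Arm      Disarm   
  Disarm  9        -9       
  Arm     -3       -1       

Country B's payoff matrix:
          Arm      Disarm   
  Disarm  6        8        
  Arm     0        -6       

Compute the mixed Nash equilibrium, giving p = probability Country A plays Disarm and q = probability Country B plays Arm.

Country B's indifference between Arm and Disarm determines Country A's mixing probability p:
  Country B's expected payoff from Arm: p·6 + (1−p)·0 = 6p
  Country B's expected payoff from Disarm: p·8 + (1−p)·(-6) = 14p - 6
  6p = 14p - 6  ⇒  -8p = -6  ⇒  p = 3/4.
Country A's indifference between Disarm and Arm determines Country B's mixing probability q:
  Country A's payoff from Disarm: q·9 + (1−q)·(-9) = 18q - 9
  Country A's payoff from Arm: q·(-3) + (1−q)·(-1) = -2q - 1
  18q - 9 = -2q - 1  ⇒  20q = 8  ⇒  q = 2/5.

p = 3/4, q = 2/5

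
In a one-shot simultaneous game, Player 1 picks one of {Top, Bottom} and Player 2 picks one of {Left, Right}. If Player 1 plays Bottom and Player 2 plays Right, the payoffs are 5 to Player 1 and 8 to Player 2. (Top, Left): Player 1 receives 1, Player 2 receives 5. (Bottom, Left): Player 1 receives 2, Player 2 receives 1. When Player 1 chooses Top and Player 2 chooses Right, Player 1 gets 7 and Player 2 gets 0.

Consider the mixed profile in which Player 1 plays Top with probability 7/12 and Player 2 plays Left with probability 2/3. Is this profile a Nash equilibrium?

Check Player 2's indifference given Player 1's mix p = 7/12:
  payoff from Left = 10/3; payoff from Right = 10/3 — equal.
Check Player 1's indifference given Player 2's mix q = 2/3:
  payoff from Top = 3; payoff from Bottom = 3 — equal.
Both players are indifferent, so neither can profitably deviate.

Yes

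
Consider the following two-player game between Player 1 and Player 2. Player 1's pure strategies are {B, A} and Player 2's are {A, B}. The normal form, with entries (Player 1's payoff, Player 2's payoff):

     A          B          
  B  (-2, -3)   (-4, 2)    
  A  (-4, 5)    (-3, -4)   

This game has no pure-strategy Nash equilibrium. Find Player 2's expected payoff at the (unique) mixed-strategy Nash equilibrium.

-1/7

For Player 2 to be willing to mix, Player 2 must be indifferent between A and B, which pins down Player 1's mix.
  Player 2's payoff to A: p·(-3) + (1−p)·5 = -8p + 5
  Player 2's payoff to B: p·2 + (1−p)·(-4) = 6p - 4
  -8p + 5 = 6p - 4  ⇒  -14p = -9  ⇒  p = 9/14.
At equilibrium Player 2 is indifferent across columns, so Player 2's payoff equals the payoff from A: (9/14)·(-3) + (5/14)·5 = -1/7.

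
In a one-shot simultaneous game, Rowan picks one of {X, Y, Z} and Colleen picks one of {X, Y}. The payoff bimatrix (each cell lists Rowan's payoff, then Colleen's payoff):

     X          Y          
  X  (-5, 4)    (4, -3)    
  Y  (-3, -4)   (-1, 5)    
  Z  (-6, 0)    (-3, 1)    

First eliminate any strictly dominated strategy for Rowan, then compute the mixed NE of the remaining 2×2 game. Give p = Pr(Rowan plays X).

p = 9/16

Rowan's strategy Z is strictly dominated by Y: -3 > -6 and -1 > -3. Eliminate Z.
Colleen's indifference between X and Y determines Rowan's mixing probability p:
  Colleen's payoff from X: p·4 + (1−p)·(-4) = 8p - 4
  Colleen's payoff from Y: p·(-3) + (1−p)·5 = -8p + 5
  8p - 4 = -8p + 5  ⇒  16p = 9  ⇒  p = 9/16.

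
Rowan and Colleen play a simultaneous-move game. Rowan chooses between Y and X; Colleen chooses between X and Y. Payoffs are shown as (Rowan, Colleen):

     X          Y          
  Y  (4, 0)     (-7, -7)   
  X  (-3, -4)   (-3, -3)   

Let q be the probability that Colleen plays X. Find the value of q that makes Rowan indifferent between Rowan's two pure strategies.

q = 4/11

Colleen's mix must leave Rowan indifferent between Y and X.
  Rowan's payoff to Y: q·4 + (1−q)·(-7) = 11q - 7
  Rowan's payoff to X: q·(-3) + (1−q)·(-3) = -3
  11q - 7 = -3  ⇒  11q = 4  ⇒  q = 4/11.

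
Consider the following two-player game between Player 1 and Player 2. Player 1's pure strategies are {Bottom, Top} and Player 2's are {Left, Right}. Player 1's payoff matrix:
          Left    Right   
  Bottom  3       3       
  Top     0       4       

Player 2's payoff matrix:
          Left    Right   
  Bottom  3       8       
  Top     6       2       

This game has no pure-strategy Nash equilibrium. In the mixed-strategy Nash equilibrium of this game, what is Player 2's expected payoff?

14/3

For Player 2 to be willing to mix, Player 2 must be indifferent between Left and Right, which pins down Player 1's mix.
  Player 2's payoff from Left: p·3 + (1−p)·6 = -3p + 6
  Player 2's payoff from Right: p·8 + (1−p)·2 = 6p + 2
  -3p + 6 = 6p + 2  ⇒  -9p = -4  ⇒  p = 4/9.
At equilibrium Player 2 is indifferent across columns, so Player 2's payoff equals the payoff from Left: (4/9)·3 + (5/9)·6 = 14/3.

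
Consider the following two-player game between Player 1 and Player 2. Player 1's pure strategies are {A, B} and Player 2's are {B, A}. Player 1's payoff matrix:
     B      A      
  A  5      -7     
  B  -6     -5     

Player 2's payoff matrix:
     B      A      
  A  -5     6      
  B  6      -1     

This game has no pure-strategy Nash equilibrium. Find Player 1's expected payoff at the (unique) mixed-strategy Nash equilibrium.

-67/13

Player 1's indifference between A and B determines Player 2's mixing probability q:
  Player 1's expected payoff from A: q·5 + (1−q)·(-7) = 12q - 7
  Player 1's expected payoff from B: q·(-6) + (1−q)·(-5) = -q - 5
  12q - 7 = -q - 5  ⇒  13q = 2  ⇒  q = 2/13.
At equilibrium Player 1 is indifferent across rows, so Player 1's payoff equals the payoff from A: (2/13)·5 + (11/13)·(-7) = -67/13.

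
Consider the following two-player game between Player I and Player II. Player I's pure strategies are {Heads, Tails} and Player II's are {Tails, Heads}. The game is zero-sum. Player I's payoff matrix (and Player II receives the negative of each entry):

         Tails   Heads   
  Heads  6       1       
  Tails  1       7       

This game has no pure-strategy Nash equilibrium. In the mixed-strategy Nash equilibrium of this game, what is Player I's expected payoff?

41/11

Player I's indifference between Heads and Tails determines Player II's mixing probability q:
  Player I's payoff to Heads: q·6 + (1−q)·1 = 5q + 1
  Player I's payoff to Tails: q·1 + (1−q)·7 = -6q + 7
  5q + 1 = -6q + 7  ⇒  11q = 6  ⇒  q = 6/11.
At equilibrium Player I is indifferent across rows, so Player I's payoff equals the payoff from Heads: (6/11)·6 + (5/11)·1 = 41/11.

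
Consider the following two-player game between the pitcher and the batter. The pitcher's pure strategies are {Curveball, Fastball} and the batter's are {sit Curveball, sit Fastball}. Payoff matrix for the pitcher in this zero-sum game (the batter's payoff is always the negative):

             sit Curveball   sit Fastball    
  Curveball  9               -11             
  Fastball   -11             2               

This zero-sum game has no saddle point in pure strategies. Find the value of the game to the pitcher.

In a mixed equilibrium the pitcher is indifferent between Curveball and Fastball; this condition fixes q.
  the pitcher's expected payoff from Curveball: q·9 + (1−q)·(-11) = 20q - 11
  the pitcher's expected payoff from Fastball: q·(-11) + (1−q)·2 = -13q + 2
  20q - 11 = -13q + 2  ⇒  33q = 13  ⇒  q = 13/33.
The value is the pitcher's expected payoff against this mix (using Curveball): (13/33)·9 + (20/33)·(-11) = -103/33.

v = -103/33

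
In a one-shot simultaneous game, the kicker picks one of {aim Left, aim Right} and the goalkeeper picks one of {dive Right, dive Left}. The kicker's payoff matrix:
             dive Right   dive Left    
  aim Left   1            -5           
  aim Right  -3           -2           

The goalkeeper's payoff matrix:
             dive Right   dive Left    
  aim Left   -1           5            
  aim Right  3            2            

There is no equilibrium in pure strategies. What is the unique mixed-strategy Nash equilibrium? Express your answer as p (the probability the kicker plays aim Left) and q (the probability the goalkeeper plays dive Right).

The kicker's mix must leave the goalkeeper indifferent between dive Right and dive Left.
  the goalkeeper's expected payoff from dive Right: p·(-1) + (1−p)·3 = -4p + 3
  the goalkeeper's expected payoff from dive Left: p·5 + (1−p)·2 = 3p + 2
  -4p + 3 = 3p + 2  ⇒  -7p = -1  ⇒  p = 1/7.
For the kicker to be willing to mix, the kicker must be indifferent between aim Left and aim Right, which pins down the goalkeeper's mix.
  the kicker's expected payoff from aim Left: q·1 + (1−q)·(-5) = 6q - 5
  the kicker's expected payoff from aim Right: q·(-3) + (1−q)·(-2) = -q - 2
  6q - 5 = -q - 2  ⇒  7q = 3  ⇒  q = 3/7.

p = 1/7, q = 3/7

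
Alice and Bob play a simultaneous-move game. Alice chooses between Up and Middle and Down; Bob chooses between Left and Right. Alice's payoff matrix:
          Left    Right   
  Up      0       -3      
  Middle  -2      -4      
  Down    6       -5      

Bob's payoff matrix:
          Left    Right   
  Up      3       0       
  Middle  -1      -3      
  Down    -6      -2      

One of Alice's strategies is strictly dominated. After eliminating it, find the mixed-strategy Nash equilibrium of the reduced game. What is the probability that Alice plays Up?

Alice's strategy Middle is strictly dominated by Up: 0 > -2 and -3 > -4. Eliminate Middle.
Alice's mix must leave Bob indifferent between Left and Right.
  Bob's payoff from Left: p·3 + (1−p)·(-6) = 9p - 6
  Bob's payoff from Right: p·0 + (1−p)·(-2) = 2p - 2
  9p - 6 = 2p - 2  ⇒  7p = 4  ⇒  p = 4/7.

p = 4/7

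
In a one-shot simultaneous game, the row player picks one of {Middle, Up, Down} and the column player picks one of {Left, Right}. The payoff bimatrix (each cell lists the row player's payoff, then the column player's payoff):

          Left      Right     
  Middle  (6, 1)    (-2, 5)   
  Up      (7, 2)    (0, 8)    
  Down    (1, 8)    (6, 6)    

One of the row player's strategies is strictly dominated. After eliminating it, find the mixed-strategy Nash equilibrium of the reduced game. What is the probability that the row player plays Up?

p = 1/4

The row player's strategy Middle is strictly dominated by Up: 7 > 6 and 0 > -2. Eliminate Middle.
In a mixed equilibrium the column player is indifferent between Left and Right; this condition fixes p.
  the column player's payoff to Left: p·2 + (1−p)·8 = -6p + 8
  the column player's payoff to Right: p·8 + (1−p)·6 = 2p + 6
  -6p + 8 = 2p + 6  ⇒  -8p = -2  ⇒  p = 1/4.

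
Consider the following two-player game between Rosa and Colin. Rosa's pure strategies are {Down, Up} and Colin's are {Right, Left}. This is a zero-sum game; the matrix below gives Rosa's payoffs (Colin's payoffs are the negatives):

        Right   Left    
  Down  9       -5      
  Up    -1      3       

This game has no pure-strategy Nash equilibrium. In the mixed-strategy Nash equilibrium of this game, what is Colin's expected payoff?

-11/9

In a mixed equilibrium Colin is indifferent between Right and Left; this condition fixes p.
  Colin's expected payoff from Right: p·(-9) + (1−p)·1 = -10p + 1
  Colin's expected payoff from Left: p·5 + (1−p)·(-3) = 8p - 3
  -10p + 1 = 8p - 3  ⇒  -18p = -4  ⇒  p = 2/9.
At equilibrium Colin is indifferent across columns, so Colin's payoff equals the payoff from Right: (2/9)·(-9) + (7/9)·1 = -11/9.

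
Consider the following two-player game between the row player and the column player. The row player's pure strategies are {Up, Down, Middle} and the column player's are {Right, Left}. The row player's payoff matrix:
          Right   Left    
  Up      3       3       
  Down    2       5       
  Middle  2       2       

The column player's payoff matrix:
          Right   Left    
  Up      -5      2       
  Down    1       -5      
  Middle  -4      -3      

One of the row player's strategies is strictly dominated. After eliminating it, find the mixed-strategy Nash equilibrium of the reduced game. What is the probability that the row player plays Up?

p = 6/13

The row player's strategy Middle is strictly dominated by Up: 3 > 2 and 3 > 2. Eliminate Middle.
In a mixed equilibrium the column player is indifferent between Right and Left; this condition fixes p.
  the column player's expected payoff from Right: p·(-5) + (1−p)·1 = -6p + 1
  the column player's expected payoff from Left: p·2 + (1−p)·(-5) = 7p - 5
  -6p + 1 = 7p - 5  ⇒  -13p = -6  ⇒  p = 6/13.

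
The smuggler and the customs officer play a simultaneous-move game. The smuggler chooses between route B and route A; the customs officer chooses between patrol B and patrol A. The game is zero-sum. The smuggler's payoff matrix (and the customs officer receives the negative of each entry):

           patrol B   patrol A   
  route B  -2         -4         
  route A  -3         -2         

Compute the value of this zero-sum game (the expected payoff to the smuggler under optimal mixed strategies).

In a mixed equilibrium the smuggler is indifferent between route B and route A; this condition fixes q.
  the smuggler's expected payoff from route B: q·(-2) + (1−q)·(-4) = 2q - 4
  the smuggler's expected payoff from route A: q·(-3) + (1−q)·(-2) = -q - 2
  2q - 4 = -q - 2  ⇒  3q = 2  ⇒  q = 2/3.
The value is the smuggler's expected payoff against this mix (using route B): (2/3)·(-2) + (1/3)·(-4) = -8/3.

v = -8/3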